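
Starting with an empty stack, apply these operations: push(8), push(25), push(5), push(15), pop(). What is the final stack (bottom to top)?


push(8) -> [8]
push(25) -> [8, 25]
push(5) -> [8, 25, 5]
push(15) -> [8, 25, 5, 15]
pop() returns 15 -> [8, 25, 5]
Final stack (bottom to top): [8, 25, 5]


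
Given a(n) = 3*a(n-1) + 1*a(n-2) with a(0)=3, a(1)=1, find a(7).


Build bottom-up:
...a(5)=208, a(6)=687, a(7)=3*687+1*208=2269


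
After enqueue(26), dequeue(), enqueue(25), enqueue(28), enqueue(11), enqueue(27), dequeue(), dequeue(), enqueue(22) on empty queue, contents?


enqueue(26) -> [26]
dequeue() returns 26 -> []
enqueue(25) -> [25]
enqueue(28) -> [25, 28]
enqueue(11) -> [25, 28, 11]
enqueue(27) -> [25, 28, 11, 27]
dequeue() returns 25 -> [28, 11, 27]
dequeue() returns 28 -> [11, 27]
enqueue(22) -> [11, 27, 22]
Final queue (front to back): [11, 27, 22]


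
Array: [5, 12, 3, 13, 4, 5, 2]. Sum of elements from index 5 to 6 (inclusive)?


Prefix sums: [0, 5, 17, 20, 33, 37, 42, 44]
Sum[5..6] = prefix[7] - prefix[5] = 44 - 37 = 7


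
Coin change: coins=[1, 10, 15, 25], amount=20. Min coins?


dp[0]=0; dp[i]=1+min(dp[i-c] for c in coins)
...dp[15]=1, dp[16]=2, dp[17]=3, dp[18]=4, dp[19]=5, dp[20]=2
Minimum coins for 20 = 2


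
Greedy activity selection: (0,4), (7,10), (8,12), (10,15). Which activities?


Greedy: pick earliest-ending, then skip overlaps.
Selected (3 activities): [(0, 4), (7, 10), (10, 15)]


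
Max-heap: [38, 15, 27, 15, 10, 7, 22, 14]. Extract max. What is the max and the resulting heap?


Max = 38
Replace root with last, heapify down
Resulting heap: [27, 15, 22, 15, 10, 7, 14]


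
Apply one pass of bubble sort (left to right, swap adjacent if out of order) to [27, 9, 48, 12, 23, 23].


After one pass: [9, 27, 12, 23, 23, 48]


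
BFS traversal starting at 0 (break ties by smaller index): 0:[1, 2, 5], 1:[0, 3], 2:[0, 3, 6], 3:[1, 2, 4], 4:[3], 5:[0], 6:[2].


BFS queue: start with [0]
Visit order: [0, 1, 2, 5, 3, 6, 4]


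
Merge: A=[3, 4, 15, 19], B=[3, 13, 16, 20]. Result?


Compare heads, take smaller each step.
Merged: [3, 3, 4, 13, 15, 16, 19, 20]


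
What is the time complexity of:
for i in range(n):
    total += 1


Per nesting level: O(n) = O(n)
Complexity: O(n)


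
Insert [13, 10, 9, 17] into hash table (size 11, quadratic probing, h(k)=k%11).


Insertions: 13->slot 2; 10->slot 10; 9->slot 9; 17->slot 6
Table: [None, None, 13, None, None, None, 17, None, None, 9, 10]


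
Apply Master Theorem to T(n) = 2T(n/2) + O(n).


a=2, b=2, c=1. log_2(2)=1 = c=1. Case 2: O(n^c log n) = O(n log n)
Complexity: O(n log n)


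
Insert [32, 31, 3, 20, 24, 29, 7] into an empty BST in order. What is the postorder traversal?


Root = 32; build tree by BST insertion.
Postorder traversal: [7, 29, 24, 20, 3, 31, 32]


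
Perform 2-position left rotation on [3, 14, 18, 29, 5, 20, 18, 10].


Left rotate by 2: [18, 29, 5, 20, 18, 10, 3, 14]


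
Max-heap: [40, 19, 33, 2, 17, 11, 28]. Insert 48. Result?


Append 48: [40, 19, 33, 2, 17, 11, 28, 48]
Bubble up: swap idx 7(48) with idx 3(2); swap idx 3(48) with idx 1(19); swap idx 1(48) with idx 0(40)
Result: [48, 40, 33, 19, 17, 11, 28, 2]


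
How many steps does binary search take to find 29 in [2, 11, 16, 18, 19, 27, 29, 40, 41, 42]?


Search for 29:
[0,9] mid=4 arr[4]=19
[5,9] mid=7 arr[7]=40
[5,6] mid=5 arr[5]=27
[6,6] mid=6 arr[6]=29
Total: 4 comparisons


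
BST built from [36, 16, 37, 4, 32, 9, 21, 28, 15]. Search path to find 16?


BST root = 36
Search for 16: compare at each node
Path: [36, 16]


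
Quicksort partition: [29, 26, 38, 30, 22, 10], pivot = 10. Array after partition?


Elements <= 10 go left of pivot.
Result: [10, 26, 38, 30, 22, 29], pivot at index 0


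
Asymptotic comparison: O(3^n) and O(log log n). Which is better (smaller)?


double-logarithmic grows slower than exponential (base 3)
O(log log n) is asymptotically smaller; O(3^n) grows faster


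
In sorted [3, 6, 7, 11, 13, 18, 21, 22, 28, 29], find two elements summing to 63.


Two pointers: lo=0, hi=9
No pair sums to 63


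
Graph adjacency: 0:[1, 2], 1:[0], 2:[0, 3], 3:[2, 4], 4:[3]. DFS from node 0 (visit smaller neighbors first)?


DFS stack-based: start with [0]
Visit order: [0, 1, 2, 3, 4]


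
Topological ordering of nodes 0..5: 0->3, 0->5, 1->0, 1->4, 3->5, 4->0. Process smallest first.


Kahn's algorithm, process smallest node first
Order: [1, 2, 4, 0, 3, 5]


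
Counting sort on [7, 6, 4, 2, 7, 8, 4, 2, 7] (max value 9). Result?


Count array: [0, 0, 2, 0, 2, 0, 1, 3, 1, 0]
Reconstruct: [2, 2, 4, 4, 6, 7, 7, 7, 8]


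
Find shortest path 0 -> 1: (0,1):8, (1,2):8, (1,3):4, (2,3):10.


Dijkstra from 0:
Distances: {0: 0, 1: 8, 2: 16, 3: 12}
Shortest distance to 1 = 8, path = [0, 1]


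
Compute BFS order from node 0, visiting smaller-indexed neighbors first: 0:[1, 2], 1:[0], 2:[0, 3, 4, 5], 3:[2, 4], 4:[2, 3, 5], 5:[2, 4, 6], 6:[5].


BFS queue: start with [0]
Visit order: [0, 1, 2, 3, 4, 5, 6]


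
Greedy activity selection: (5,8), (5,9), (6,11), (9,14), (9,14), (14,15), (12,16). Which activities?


Greedy: pick earliest-ending, then skip overlaps.
Selected (3 activities): [(5, 8), (9, 14), (14, 15)]


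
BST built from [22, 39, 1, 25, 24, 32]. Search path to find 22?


BST root = 22
Search for 22: compare at each node
Path: [22]


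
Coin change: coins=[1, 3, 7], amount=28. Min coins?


dp[0]=0; dp[i]=1+min(dp[i-c] for c in coins)
...dp[23]=5, dp[24]=4, dp[25]=5, dp[26]=6, dp[27]=5, dp[28]=4
Minimum coins for 28 = 4


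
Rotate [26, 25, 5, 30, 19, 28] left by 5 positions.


Left rotate by 5: [28, 26, 25, 5, 30, 19]


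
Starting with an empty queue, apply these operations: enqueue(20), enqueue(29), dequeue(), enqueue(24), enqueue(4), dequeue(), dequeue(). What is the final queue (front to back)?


enqueue(20) -> [20]
enqueue(29) -> [20, 29]
dequeue() returns 20 -> [29]
enqueue(24) -> [29, 24]
enqueue(4) -> [29, 24, 4]
dequeue() returns 29 -> [24, 4]
dequeue() returns 24 -> [4]
Final queue (front to back): [4]


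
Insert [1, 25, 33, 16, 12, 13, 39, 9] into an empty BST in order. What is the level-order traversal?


Root = 1; build tree by BST insertion.
Level-Order traversal: [1, 25, 16, 33, 12, 39, 9, 13]


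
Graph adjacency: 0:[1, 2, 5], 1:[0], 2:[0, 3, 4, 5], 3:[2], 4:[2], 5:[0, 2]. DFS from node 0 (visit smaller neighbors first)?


DFS stack-based: start with [0]
Visit order: [0, 1, 2, 3, 4, 5]


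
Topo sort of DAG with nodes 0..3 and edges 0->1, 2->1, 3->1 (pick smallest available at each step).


Kahn's algorithm, process smallest node first
Order: [0, 2, 3, 1]


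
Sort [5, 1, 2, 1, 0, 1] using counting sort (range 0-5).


Count array: [1, 3, 1, 0, 0, 1]
Reconstruct: [0, 1, 1, 1, 2, 5]


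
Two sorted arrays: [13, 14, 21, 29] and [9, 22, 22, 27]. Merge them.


Compare heads, take smaller each step.
Merged: [9, 13, 14, 21, 22, 22, 27, 29]


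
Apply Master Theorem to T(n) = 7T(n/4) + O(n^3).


a=7, b=4, c=3. log_4(7)=1.404 < c=3. Case 3: O(n^c) = O(n^3)
Complexity: O(n^3)


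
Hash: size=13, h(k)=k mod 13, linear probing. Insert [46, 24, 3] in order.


Insertions: 46->slot 7; 24->slot 11; 3->slot 3
Table: [None, None, None, 3, None, None, None, 46, None, None, None, 24, None]


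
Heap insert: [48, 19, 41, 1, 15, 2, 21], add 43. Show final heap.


Append 43: [48, 19, 41, 1, 15, 2, 21, 43]
Bubble up: swap idx 7(43) with idx 3(1); swap idx 3(43) with idx 1(19)
Result: [48, 43, 41, 19, 15, 2, 21, 1]


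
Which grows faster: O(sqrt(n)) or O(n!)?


sublinear grows slower than factorial
O(sqrt(n)) is asymptotically smaller; O(n!) grows faster


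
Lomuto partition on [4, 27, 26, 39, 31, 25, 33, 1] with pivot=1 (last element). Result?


Elements <= 1 go left of pivot.
Result: [1, 27, 26, 39, 31, 25, 33, 4], pivot at index 0


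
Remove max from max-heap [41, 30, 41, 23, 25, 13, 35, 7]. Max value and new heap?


Max = 41
Replace root with last, heapify down
Resulting heap: [41, 30, 35, 23, 25, 13, 7]


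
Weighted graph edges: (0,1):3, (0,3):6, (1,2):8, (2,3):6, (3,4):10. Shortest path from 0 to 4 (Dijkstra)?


Dijkstra from 0:
Distances: {0: 0, 1: 3, 2: 11, 3: 6, 4: 16}
Shortest distance to 4 = 16, path = [0, 3, 4]


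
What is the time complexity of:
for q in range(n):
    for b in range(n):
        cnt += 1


Per nesting level: O(n) * O(n) = O(n^2)
Complexity: O(n^2)


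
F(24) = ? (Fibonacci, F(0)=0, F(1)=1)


F(n)=F(n-1)+F(n-2)
...F(22)=17711, F(23)=28657, F(24)=46368


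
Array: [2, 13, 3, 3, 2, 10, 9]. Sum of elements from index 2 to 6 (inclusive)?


Prefix sums: [0, 2, 15, 18, 21, 23, 33, 42]
Sum[2..6] = prefix[7] - prefix[2] = 42 - 15 = 27


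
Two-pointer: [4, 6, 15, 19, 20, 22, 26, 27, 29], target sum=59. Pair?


Two pointers: lo=0, hi=8
No pair sums to 59


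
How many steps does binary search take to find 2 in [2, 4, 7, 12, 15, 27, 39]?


Search for 2:
[0,6] mid=3 arr[3]=12
[0,2] mid=1 arr[1]=4
[0,0] mid=0 arr[0]=2
Total: 3 comparisons


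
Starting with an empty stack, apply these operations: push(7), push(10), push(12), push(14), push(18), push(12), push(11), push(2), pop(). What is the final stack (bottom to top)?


push(7) -> [7]
push(10) -> [7, 10]
push(12) -> [7, 10, 12]
push(14) -> [7, 10, 12, 14]
push(18) -> [7, 10, 12, 14, 18]
push(12) -> [7, 10, 12, 14, 18, 12]
push(11) -> [7, 10, 12, 14, 18, 12, 11]
push(2) -> [7, 10, 12, 14, 18, 12, 11, 2]
pop() returns 2 -> [7, 10, 12, 14, 18, 12, 11]
Final stack (bottom to top): [7, 10, 12, 14, 18, 12, 11]


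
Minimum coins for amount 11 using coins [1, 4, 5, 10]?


dp[0]=0; dp[i]=1+min(dp[i-c] for c in coins)
...dp[6]=2, dp[7]=3, dp[8]=2, dp[9]=2, dp[10]=1, dp[11]=2
Minimum coins for 11 = 2


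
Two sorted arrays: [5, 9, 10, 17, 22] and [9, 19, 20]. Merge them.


Compare heads, take smaller each step.
Merged: [5, 9, 9, 10, 17, 19, 20, 22]


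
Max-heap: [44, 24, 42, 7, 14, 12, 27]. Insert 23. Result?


Append 23: [44, 24, 42, 7, 14, 12, 27, 23]
Bubble up: swap idx 7(23) with idx 3(7)
Result: [44, 24, 42, 23, 14, 12, 27, 7]


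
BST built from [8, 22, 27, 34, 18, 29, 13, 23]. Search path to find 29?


BST root = 8
Search for 29: compare at each node
Path: [8, 22, 27, 34, 29]


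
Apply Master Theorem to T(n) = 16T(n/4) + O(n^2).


a=16, b=4, c=2. log_4(16)=2 = c=2. Case 2: O(n^c log n) = O(n^2 log n)
Complexity: O(n^2 log n)


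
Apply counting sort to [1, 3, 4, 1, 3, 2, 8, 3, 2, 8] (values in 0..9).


Count array: [0, 2, 2, 3, 1, 0, 0, 0, 2, 0]
Reconstruct: [1, 1, 2, 2, 3, 3, 3, 4, 8, 8]


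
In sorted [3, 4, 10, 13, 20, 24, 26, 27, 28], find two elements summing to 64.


Two pointers: lo=0, hi=8
No pair sums to 64


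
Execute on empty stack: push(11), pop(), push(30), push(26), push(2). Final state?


push(11) -> [11]
pop() returns 11 -> []
push(30) -> [30]
push(26) -> [30, 26]
push(2) -> [30, 26, 2]
Final stack (bottom to top): [30, 26, 2]


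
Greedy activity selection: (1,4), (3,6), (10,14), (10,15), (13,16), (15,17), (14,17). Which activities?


Greedy: pick earliest-ending, then skip overlaps.
Selected (3 activities): [(1, 4), (10, 14), (15, 17)]


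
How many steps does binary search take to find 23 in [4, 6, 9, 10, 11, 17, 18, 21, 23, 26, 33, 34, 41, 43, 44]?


Search for 23:
[0,14] mid=7 arr[7]=21
[8,14] mid=11 arr[11]=34
[8,10] mid=9 arr[9]=26
[8,8] mid=8 arr[8]=23
Total: 4 comparisons


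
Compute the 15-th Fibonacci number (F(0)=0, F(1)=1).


F(n)=F(n-1)+F(n-2)
...F(13)=233, F(14)=377, F(15)=610


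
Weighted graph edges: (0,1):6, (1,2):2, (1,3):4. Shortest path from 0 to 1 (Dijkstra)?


Dijkstra from 0:
Distances: {0: 0, 1: 6, 2: 8, 3: 10}
Shortest distance to 1 = 6, path = [0, 1]


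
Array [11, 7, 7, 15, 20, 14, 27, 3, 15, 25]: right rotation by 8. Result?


Right rotate by 8: [7, 15, 20, 14, 27, 3, 15, 25, 11, 7]


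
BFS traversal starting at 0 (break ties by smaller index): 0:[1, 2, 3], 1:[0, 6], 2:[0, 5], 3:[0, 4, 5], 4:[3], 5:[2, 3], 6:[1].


BFS queue: start with [0]
Visit order: [0, 1, 2, 3, 6, 5, 4]


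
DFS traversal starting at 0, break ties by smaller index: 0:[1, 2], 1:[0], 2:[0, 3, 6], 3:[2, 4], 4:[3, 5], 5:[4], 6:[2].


DFS stack-based: start with [0]
Visit order: [0, 1, 2, 3, 4, 5, 6]


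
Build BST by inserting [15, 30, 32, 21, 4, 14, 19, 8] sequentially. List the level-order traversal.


Root = 15; build tree by BST insertion.
Level-Order traversal: [15, 4, 30, 14, 21, 32, 8, 19]


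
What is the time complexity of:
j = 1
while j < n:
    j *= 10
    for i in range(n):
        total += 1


Per nesting level: O(log n) * O(n) = O(n log n)
Complexity: O(n log n)


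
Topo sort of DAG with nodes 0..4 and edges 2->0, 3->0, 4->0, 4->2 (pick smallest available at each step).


Kahn's algorithm, process smallest node first
Order: [1, 3, 4, 2, 0]


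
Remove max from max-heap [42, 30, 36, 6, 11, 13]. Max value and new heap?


Max = 42
Replace root with last, heapify down
Resulting heap: [36, 30, 13, 6, 11]


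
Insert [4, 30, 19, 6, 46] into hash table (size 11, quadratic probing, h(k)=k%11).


Insertions: 4->slot 4; 30->slot 8; 19->slot 9; 6->slot 6; 46->slot 2
Table: [None, None, 46, None, 4, None, 6, None, 30, 19, None]


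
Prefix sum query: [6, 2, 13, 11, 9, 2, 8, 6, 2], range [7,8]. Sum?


Prefix sums: [0, 6, 8, 21, 32, 41, 43, 51, 57, 59]
Sum[7..8] = prefix[9] - prefix[7] = 59 - 51 = 8


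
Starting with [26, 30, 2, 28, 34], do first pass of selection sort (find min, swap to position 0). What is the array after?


After one pass: [2, 30, 26, 28, 34]


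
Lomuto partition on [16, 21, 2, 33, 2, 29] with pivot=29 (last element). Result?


Elements <= 29 go left of pivot.
Result: [16, 21, 2, 2, 29, 33], pivot at index 4


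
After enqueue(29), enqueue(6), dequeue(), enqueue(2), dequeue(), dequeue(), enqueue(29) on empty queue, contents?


enqueue(29) -> [29]
enqueue(6) -> [29, 6]
dequeue() returns 29 -> [6]
enqueue(2) -> [6, 2]
dequeue() returns 6 -> [2]
dequeue() returns 2 -> []
enqueue(29) -> [29]
Final queue (front to back): [29]


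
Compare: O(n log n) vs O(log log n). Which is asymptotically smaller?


double-logarithmic grows slower than linearithmic
O(log log n) is asymptotically smaller; O(n log n) grows faster


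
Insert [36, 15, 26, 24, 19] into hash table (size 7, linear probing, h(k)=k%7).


Insertions: 36->slot 1; 15->slot 2; 26->slot 5; 24->slot 3; 19->slot 6
Table: [None, 36, 15, 24, None, 26, 19]


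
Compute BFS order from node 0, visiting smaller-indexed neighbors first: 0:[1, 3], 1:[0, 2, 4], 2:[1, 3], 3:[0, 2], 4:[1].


BFS queue: start with [0]
Visit order: [0, 1, 3, 2, 4]


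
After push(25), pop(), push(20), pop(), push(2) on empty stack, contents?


push(25) -> [25]
pop() returns 25 -> []
push(20) -> [20]
pop() returns 20 -> []
push(2) -> [2]
Final stack (bottom to top): [2]


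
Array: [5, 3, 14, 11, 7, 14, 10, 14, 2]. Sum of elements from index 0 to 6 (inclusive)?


Prefix sums: [0, 5, 8, 22, 33, 40, 54, 64, 78, 80]
Sum[0..6] = prefix[7] - prefix[0] = 64 - 0 = 64


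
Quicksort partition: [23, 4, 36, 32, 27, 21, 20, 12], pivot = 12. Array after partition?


Elements <= 12 go left of pivot.
Result: [4, 12, 36, 32, 27, 21, 20, 23], pivot at index 1


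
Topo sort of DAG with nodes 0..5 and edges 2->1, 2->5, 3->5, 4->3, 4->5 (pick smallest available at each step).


Kahn's algorithm, process smallest node first
Order: [0, 2, 1, 4, 3, 5]


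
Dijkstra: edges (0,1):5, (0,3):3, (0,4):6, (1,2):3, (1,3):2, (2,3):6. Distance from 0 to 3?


Dijkstra from 0:
Distances: {0: 0, 1: 5, 2: 8, 3: 3, 4: 6}
Shortest distance to 3 = 3, path = [0, 3]


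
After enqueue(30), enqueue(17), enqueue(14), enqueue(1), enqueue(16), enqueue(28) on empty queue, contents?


enqueue(30) -> [30]
enqueue(17) -> [30, 17]
enqueue(14) -> [30, 17, 14]
enqueue(1) -> [30, 17, 14, 1]
enqueue(16) -> [30, 17, 14, 1, 16]
enqueue(28) -> [30, 17, 14, 1, 16, 28]
Final queue (front to back): [30, 17, 14, 1, 16, 28]


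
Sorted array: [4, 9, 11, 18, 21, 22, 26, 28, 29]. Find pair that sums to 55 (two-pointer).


Two pointers: lo=0, hi=8
Found pair: (26, 29) summing to 55


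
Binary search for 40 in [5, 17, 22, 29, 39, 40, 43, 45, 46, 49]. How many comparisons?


Search for 40:
[0,9] mid=4 arr[4]=39
[5,9] mid=7 arr[7]=45
[5,6] mid=5 arr[5]=40
Total: 3 comparisons


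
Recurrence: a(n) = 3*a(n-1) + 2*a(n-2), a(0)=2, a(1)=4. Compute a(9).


Build bottom-up:
...a(7)=9032, a(8)=32168, a(9)=3*32168+2*9032=114568


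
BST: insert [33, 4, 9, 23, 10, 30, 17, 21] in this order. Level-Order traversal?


Root = 33; build tree by BST insertion.
Level-Order traversal: [33, 4, 9, 23, 10, 30, 17, 21]


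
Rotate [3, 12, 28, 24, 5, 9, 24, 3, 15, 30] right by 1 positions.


Right rotate by 1: [30, 3, 12, 28, 24, 5, 9, 24, 3, 15]


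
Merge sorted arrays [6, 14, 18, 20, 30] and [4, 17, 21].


Compare heads, take smaller each step.
Merged: [4, 6, 14, 17, 18, 20, 21, 30]


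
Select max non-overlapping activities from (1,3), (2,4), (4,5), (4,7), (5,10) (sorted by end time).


Greedy: pick earliest-ending, then skip overlaps.
Selected (3 activities): [(1, 3), (4, 5), (5, 10)]


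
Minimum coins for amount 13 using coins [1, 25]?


dp[0]=0; dp[i]=1+min(dp[i-c] for c in coins)
...dp[8]=8, dp[9]=9, dp[10]=10, dp[11]=11, dp[12]=12, dp[13]=13
Minimum coins for 13 = 13


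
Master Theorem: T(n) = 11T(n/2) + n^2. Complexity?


a=11, b=2, c=2. log_2(11)=3.459 > c=2. Case 1: O(n^log_b(a)) = O(n^3.459)
Complexity: O(n^3.459)


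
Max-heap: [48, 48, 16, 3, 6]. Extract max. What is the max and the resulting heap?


Max = 48
Replace root with last, heapify down
Resulting heap: [48, 6, 16, 3]


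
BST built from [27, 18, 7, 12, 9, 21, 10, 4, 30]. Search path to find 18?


BST root = 27
Search for 18: compare at each node
Path: [27, 18]


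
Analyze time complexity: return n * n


Analysis: constant-time operation, no loop
Complexity: O(1)


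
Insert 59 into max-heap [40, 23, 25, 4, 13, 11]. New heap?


Append 59: [40, 23, 25, 4, 13, 11, 59]
Bubble up: swap idx 6(59) with idx 2(25); swap idx 2(59) with idx 0(40)
Result: [59, 23, 40, 4, 13, 11, 25]


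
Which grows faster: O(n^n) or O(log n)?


logarithmic grows slower than n^n
O(log n) is asymptotically smaller; O(n^n) grows faster


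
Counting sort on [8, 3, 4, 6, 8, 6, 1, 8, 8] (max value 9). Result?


Count array: [0, 1, 0, 1, 1, 0, 2, 0, 4, 0]
Reconstruct: [1, 3, 4, 6, 6, 8, 8, 8, 8]


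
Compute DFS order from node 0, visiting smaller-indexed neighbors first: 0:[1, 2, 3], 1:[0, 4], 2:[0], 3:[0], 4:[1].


DFS stack-based: start with [0]
Visit order: [0, 1, 4, 2, 3]


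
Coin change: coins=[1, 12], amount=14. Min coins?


dp[0]=0; dp[i]=1+min(dp[i-c] for c in coins)
...dp[9]=9, dp[10]=10, dp[11]=11, dp[12]=1, dp[13]=2, dp[14]=3
Minimum coins for 14 = 3


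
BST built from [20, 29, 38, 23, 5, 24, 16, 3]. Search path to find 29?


BST root = 20
Search for 29: compare at each node
Path: [20, 29]


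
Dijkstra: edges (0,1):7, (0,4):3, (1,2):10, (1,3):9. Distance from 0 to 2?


Dijkstra from 0:
Distances: {0: 0, 1: 7, 2: 17, 3: 16, 4: 3}
Shortest distance to 2 = 17, path = [0, 1, 2]


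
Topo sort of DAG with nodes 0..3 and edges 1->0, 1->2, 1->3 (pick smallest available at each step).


Kahn's algorithm, process smallest node first
Order: [1, 0, 2, 3]


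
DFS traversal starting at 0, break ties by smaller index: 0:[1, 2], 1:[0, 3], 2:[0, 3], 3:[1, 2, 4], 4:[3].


DFS stack-based: start with [0]
Visit order: [0, 1, 3, 2, 4]


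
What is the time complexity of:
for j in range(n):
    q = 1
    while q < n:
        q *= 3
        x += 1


Per nesting level: O(n) * O(log n) = O(n log n)
Complexity: O(n log n)


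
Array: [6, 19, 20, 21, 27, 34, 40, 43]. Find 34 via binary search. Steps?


Search for 34:
[0,7] mid=3 arr[3]=21
[4,7] mid=5 arr[5]=34
Total: 2 comparisons


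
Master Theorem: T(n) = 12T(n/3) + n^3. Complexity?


a=12, b=3, c=3. log_3(12)=2.262 < c=3. Case 3: O(n^c) = O(n^3)
Complexity: O(n^3)


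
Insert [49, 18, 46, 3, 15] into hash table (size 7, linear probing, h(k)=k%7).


Insertions: 49->slot 0; 18->slot 4; 46->slot 5; 3->slot 3; 15->slot 1
Table: [49, 15, None, 3, 18, 46, None]


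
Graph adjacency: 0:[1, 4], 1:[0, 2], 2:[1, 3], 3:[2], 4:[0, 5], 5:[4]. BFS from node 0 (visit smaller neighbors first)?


BFS queue: start with [0]
Visit order: [0, 1, 4, 2, 5, 3]


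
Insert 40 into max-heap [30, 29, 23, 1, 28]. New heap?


Append 40: [30, 29, 23, 1, 28, 40]
Bubble up: swap idx 5(40) with idx 2(23); swap idx 2(40) with idx 0(30)
Result: [40, 29, 30, 1, 28, 23]


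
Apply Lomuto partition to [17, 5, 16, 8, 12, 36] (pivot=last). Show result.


Elements <= 36 go left of pivot.
Result: [17, 5, 16, 8, 12, 36], pivot at index 5


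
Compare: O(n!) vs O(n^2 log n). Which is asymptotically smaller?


n^2 log n grows slower than factorial
O(n^2 log n) is asymptotically smaller; O(n!) grows faster


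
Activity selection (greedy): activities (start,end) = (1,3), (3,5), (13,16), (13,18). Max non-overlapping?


Greedy: pick earliest-ending, then skip overlaps.
Selected (3 activities): [(1, 3), (3, 5), (13, 16)]


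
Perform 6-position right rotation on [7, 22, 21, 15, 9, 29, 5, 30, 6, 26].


Right rotate by 6: [9, 29, 5, 30, 6, 26, 7, 22, 21, 15]


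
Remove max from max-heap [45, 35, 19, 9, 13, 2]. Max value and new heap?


Max = 45
Replace root with last, heapify down
Resulting heap: [35, 13, 19, 9, 2]


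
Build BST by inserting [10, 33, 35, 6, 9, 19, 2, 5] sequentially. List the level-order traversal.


Root = 10; build tree by BST insertion.
Level-Order traversal: [10, 6, 33, 2, 9, 19, 35, 5]


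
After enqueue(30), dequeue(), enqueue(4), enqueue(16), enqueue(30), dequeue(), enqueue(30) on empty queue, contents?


enqueue(30) -> [30]
dequeue() returns 30 -> []
enqueue(4) -> [4]
enqueue(16) -> [4, 16]
enqueue(30) -> [4, 16, 30]
dequeue() returns 4 -> [16, 30]
enqueue(30) -> [16, 30, 30]
Final queue (front to back): [16, 30, 30]


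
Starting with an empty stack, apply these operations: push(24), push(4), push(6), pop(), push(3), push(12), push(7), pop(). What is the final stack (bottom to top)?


push(24) -> [24]
push(4) -> [24, 4]
push(6) -> [24, 4, 6]
pop() returns 6 -> [24, 4]
push(3) -> [24, 4, 3]
push(12) -> [24, 4, 3, 12]
push(7) -> [24, 4, 3, 12, 7]
pop() returns 7 -> [24, 4, 3, 12]
Final stack (bottom to top): [24, 4, 3, 12]


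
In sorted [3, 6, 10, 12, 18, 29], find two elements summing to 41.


Two pointers: lo=0, hi=5
Found pair: (12, 29) summing to 41


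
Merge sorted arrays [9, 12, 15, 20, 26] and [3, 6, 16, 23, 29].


Compare heads, take smaller each step.
Merged: [3, 6, 9, 12, 15, 16, 20, 23, 26, 29]


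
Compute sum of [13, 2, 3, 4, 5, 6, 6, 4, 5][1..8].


Prefix sums: [0, 13, 15, 18, 22, 27, 33, 39, 43, 48]
Sum[1..8] = prefix[9] - prefix[1] = 48 - 13 = 35


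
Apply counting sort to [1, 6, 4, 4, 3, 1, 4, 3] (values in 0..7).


Count array: [0, 2, 0, 2, 3, 0, 1, 0]
Reconstruct: [1, 1, 3, 3, 4, 4, 4, 6]


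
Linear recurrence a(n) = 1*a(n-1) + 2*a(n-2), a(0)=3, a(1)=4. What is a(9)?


Build bottom-up:
...a(7)=298, a(8)=598, a(9)=1*598+2*298=1194


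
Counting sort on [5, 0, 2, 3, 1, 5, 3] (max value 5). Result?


Count array: [1, 1, 1, 2, 0, 2]
Reconstruct: [0, 1, 2, 3, 3, 5, 5]


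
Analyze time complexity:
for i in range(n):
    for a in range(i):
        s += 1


Per nesting level: O(n) * O(n) [triangular over i] = O(n^2)
Complexity: O(n^2)


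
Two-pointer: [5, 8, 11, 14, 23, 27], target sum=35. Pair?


Two pointers: lo=0, hi=5
Found pair: (8, 27) summing to 35


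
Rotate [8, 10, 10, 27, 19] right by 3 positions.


Right rotate by 3: [10, 27, 19, 8, 10]


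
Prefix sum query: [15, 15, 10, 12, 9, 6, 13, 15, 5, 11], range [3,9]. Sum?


Prefix sums: [0, 15, 30, 40, 52, 61, 67, 80, 95, 100, 111]
Sum[3..9] = prefix[10] - prefix[3] = 111 - 40 = 71


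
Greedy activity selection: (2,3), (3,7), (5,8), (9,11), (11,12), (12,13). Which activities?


Greedy: pick earliest-ending, then skip overlaps.
Selected (5 activities): [(2, 3), (3, 7), (9, 11), (11, 12), (12, 13)]


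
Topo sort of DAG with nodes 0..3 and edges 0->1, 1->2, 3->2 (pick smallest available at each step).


Kahn's algorithm, process smallest node first
Order: [0, 1, 3, 2]


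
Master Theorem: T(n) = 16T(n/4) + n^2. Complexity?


a=16, b=4, c=2. log_4(16)=2 = c=2. Case 2: O(n^c log n) = O(n^2 log n)
Complexity: O(n^2 log n)


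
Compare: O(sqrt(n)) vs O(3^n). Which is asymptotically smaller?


sublinear grows slower than exponential (base 3)
O(sqrt(n)) is asymptotically smaller; O(3^n) grows faster


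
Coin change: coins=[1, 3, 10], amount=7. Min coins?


dp[0]=0; dp[i]=1+min(dp[i-c] for c in coins)
...dp[2]=2, dp[3]=1, dp[4]=2, dp[5]=3, dp[6]=2, dp[7]=3
Minimum coins for 7 = 3


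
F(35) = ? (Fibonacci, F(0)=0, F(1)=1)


F(n)=F(n-1)+F(n-2)
...F(33)=3524578, F(34)=5702887, F(35)=9227465


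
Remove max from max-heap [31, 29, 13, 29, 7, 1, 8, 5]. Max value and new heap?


Max = 31
Replace root with last, heapify down
Resulting heap: [29, 29, 13, 5, 7, 1, 8]


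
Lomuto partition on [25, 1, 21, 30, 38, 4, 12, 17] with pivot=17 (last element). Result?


Elements <= 17 go left of pivot.
Result: [1, 4, 12, 17, 38, 25, 21, 30], pivot at index 3


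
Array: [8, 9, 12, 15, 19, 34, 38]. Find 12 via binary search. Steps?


Search for 12:
[0,6] mid=3 arr[3]=15
[0,2] mid=1 arr[1]=9
[2,2] mid=2 arr[2]=12
Total: 3 comparisons


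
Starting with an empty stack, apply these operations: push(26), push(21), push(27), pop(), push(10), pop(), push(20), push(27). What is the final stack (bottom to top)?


push(26) -> [26]
push(21) -> [26, 21]
push(27) -> [26, 21, 27]
pop() returns 27 -> [26, 21]
push(10) -> [26, 21, 10]
pop() returns 10 -> [26, 21]
push(20) -> [26, 21, 20]
push(27) -> [26, 21, 20, 27]
Final stack (bottom to top): [26, 21, 20, 27]


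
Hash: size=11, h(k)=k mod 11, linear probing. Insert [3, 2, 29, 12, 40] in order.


Insertions: 3->slot 3; 2->slot 2; 29->slot 7; 12->slot 1; 40->slot 8
Table: [None, 12, 2, 3, None, None, None, 29, 40, None, None]


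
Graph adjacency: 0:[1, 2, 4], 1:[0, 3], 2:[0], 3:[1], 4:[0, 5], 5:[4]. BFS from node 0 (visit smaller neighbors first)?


BFS queue: start with [0]
Visit order: [0, 1, 2, 4, 3, 5]


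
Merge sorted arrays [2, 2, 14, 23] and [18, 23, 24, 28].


Compare heads, take smaller each step.
Merged: [2, 2, 14, 18, 23, 23, 24, 28]


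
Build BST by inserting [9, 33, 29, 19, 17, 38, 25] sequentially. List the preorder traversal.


Root = 9; build tree by BST insertion.
Preorder traversal: [9, 33, 29, 19, 17, 25, 38]


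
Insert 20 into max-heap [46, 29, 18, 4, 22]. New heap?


Append 20: [46, 29, 18, 4, 22, 20]
Bubble up: swap idx 5(20) with idx 2(18)
Result: [46, 29, 20, 4, 22, 18]


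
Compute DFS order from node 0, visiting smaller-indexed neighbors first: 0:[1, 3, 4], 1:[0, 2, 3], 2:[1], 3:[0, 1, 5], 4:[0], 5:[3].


DFS stack-based: start with [0]
Visit order: [0, 1, 2, 3, 5, 4]


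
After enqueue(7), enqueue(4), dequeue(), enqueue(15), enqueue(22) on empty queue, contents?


enqueue(7) -> [7]
enqueue(4) -> [7, 4]
dequeue() returns 7 -> [4]
enqueue(15) -> [4, 15]
enqueue(22) -> [4, 15, 22]
Final queue (front to back): [4, 15, 22]


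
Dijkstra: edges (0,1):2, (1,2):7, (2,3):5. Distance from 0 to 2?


Dijkstra from 0:
Distances: {0: 0, 1: 2, 2: 9, 3: 14}
Shortest distance to 2 = 9, path = [0, 1, 2]


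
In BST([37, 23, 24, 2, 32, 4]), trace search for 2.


BST root = 37
Search for 2: compare at each node
Path: [37, 23, 2]


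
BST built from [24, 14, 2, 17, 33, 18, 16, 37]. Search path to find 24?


BST root = 24
Search for 24: compare at each node
Path: [24]


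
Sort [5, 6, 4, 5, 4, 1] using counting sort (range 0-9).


Count array: [0, 1, 0, 0, 2, 2, 1, 0, 0, 0]
Reconstruct: [1, 4, 4, 5, 5, 6]


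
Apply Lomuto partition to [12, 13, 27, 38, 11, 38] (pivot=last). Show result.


Elements <= 38 go left of pivot.
Result: [12, 13, 27, 38, 11, 38], pivot at index 5


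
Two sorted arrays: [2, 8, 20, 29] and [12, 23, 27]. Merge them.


Compare heads, take smaller each step.
Merged: [2, 8, 12, 20, 23, 27, 29]


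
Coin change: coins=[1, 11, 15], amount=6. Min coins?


dp[0]=0; dp[i]=1+min(dp[i-c] for c in coins)
...dp[1]=1, dp[2]=2, dp[3]=3, dp[4]=4, dp[5]=5, dp[6]=6
Minimum coins for 6 = 6


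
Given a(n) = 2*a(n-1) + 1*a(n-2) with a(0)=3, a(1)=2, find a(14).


Build bottom-up:
...a(12)=44943, a(13)=108502, a(14)=2*108502+1*44943=261947


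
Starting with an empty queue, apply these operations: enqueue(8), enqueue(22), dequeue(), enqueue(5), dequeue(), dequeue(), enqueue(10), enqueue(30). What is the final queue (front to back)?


enqueue(8) -> [8]
enqueue(22) -> [8, 22]
dequeue() returns 8 -> [22]
enqueue(5) -> [22, 5]
dequeue() returns 22 -> [5]
dequeue() returns 5 -> []
enqueue(10) -> [10]
enqueue(30) -> [10, 30]
Final queue (front to back): [10, 30]


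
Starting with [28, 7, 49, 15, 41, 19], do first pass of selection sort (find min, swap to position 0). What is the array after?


After one pass: [7, 28, 49, 15, 41, 19]


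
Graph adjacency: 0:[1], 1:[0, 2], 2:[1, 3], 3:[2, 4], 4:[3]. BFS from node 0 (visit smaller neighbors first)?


BFS queue: start with [0]
Visit order: [0, 1, 2, 3, 4]


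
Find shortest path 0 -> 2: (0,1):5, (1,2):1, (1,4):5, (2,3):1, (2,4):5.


Dijkstra from 0:
Distances: {0: 0, 1: 5, 2: 6, 3: 7, 4: 10}
Shortest distance to 2 = 6, path = [0, 1, 2]


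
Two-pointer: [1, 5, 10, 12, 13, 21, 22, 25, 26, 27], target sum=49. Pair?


Two pointers: lo=0, hi=9
Found pair: (22, 27) summing to 49


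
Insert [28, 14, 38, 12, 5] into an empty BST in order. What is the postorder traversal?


Root = 28; build tree by BST insertion.
Postorder traversal: [5, 12, 14, 38, 28]


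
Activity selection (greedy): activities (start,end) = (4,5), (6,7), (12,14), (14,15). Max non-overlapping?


Greedy: pick earliest-ending, then skip overlaps.
Selected (4 activities): [(4, 5), (6, 7), (12, 14), (14, 15)]


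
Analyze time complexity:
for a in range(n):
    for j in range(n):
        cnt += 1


Per nesting level: O(n) * O(n) = O(n^2)
Complexity: O(n^2)


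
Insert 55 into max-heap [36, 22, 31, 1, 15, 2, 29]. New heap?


Append 55: [36, 22, 31, 1, 15, 2, 29, 55]
Bubble up: swap idx 7(55) with idx 3(1); swap idx 3(55) with idx 1(22); swap idx 1(55) with idx 0(36)
Result: [55, 36, 31, 22, 15, 2, 29, 1]


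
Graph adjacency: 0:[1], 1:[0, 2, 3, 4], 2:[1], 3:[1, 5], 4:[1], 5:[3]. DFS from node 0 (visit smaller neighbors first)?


DFS stack-based: start with [0]
Visit order: [0, 1, 2, 3, 5, 4]


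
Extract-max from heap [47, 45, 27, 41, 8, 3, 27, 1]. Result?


Max = 47
Replace root with last, heapify down
Resulting heap: [45, 41, 27, 1, 8, 3, 27]


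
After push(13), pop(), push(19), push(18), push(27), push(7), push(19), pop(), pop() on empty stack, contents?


push(13) -> [13]
pop() returns 13 -> []
push(19) -> [19]
push(18) -> [19, 18]
push(27) -> [19, 18, 27]
push(7) -> [19, 18, 27, 7]
push(19) -> [19, 18, 27, 7, 19]
pop() returns 19 -> [19, 18, 27, 7]
pop() returns 7 -> [19, 18, 27]
Final stack (bottom to top): [19, 18, 27]


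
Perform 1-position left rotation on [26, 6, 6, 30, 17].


Left rotate by 1: [6, 6, 30, 17, 26]


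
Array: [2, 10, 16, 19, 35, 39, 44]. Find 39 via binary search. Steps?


Search for 39:
[0,6] mid=3 arr[3]=19
[4,6] mid=5 arr[5]=39
Total: 2 comparisons


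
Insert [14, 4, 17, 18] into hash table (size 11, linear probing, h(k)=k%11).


Insertions: 14->slot 3; 4->slot 4; 17->slot 6; 18->slot 7
Table: [None, None, None, 14, 4, None, 17, 18, None, None, None]


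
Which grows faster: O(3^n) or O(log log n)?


double-logarithmic grows slower than exponential (base 3)
O(log log n) is asymptotically smaller; O(3^n) grows faster


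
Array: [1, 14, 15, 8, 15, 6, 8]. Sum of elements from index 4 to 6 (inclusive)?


Prefix sums: [0, 1, 15, 30, 38, 53, 59, 67]
Sum[4..6] = prefix[7] - prefix[4] = 67 - 38 = 29


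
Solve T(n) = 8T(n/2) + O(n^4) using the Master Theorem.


a=8, b=2, c=4. log_2(8)=3 < c=4. Case 3: O(n^c) = O(n^4)
Complexity: O(n^4)


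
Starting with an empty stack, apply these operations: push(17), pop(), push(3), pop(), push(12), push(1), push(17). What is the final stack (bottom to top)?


push(17) -> [17]
pop() returns 17 -> []
push(3) -> [3]
pop() returns 3 -> []
push(12) -> [12]
push(1) -> [12, 1]
push(17) -> [12, 1, 17]
Final stack (bottom to top): [12, 1, 17]


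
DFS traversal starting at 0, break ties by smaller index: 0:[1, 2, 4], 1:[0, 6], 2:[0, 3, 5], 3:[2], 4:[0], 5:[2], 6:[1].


DFS stack-based: start with [0]
Visit order: [0, 1, 6, 2, 3, 5, 4]


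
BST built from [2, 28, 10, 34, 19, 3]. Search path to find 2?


BST root = 2
Search for 2: compare at each node
Path: [2]


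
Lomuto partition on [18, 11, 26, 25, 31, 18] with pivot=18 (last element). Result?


Elements <= 18 go left of pivot.
Result: [18, 11, 18, 25, 31, 26], pivot at index 2


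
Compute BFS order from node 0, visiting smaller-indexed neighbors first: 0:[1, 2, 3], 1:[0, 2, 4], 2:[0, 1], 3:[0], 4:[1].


BFS queue: start with [0]
Visit order: [0, 1, 2, 3, 4]


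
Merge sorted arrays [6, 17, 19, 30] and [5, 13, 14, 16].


Compare heads, take smaller each step.
Merged: [5, 6, 13, 14, 16, 17, 19, 30]


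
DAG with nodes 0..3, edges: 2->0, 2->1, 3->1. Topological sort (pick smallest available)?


Kahn's algorithm, process smallest node first
Order: [2, 0, 3, 1]


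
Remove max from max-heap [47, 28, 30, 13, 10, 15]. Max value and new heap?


Max = 47
Replace root with last, heapify down
Resulting heap: [30, 28, 15, 13, 10]


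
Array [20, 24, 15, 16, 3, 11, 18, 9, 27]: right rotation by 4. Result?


Right rotate by 4: [11, 18, 9, 27, 20, 24, 15, 16, 3]


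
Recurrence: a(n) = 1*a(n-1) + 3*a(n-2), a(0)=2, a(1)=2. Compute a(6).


Build bottom-up:
...a(4)=38, a(5)=80, a(6)=1*80+3*38=194


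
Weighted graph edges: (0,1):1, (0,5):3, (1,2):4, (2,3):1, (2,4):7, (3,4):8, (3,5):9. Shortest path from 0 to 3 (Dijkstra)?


Dijkstra from 0:
Distances: {0: 0, 1: 1, 2: 5, 3: 6, 4: 12, 5: 3}
Shortest distance to 3 = 6, path = [0, 1, 2, 3]


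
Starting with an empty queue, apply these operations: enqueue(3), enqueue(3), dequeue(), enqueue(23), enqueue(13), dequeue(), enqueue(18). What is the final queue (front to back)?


enqueue(3) -> [3]
enqueue(3) -> [3, 3]
dequeue() returns 3 -> [3]
enqueue(23) -> [3, 23]
enqueue(13) -> [3, 23, 13]
dequeue() returns 3 -> [23, 13]
enqueue(18) -> [23, 13, 18]
Final queue (front to back): [23, 13, 18]


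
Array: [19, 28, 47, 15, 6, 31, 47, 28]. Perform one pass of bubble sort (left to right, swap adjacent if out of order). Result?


After one pass: [19, 28, 15, 6, 31, 47, 28, 47]


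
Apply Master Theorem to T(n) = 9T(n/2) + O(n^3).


a=9, b=2, c=3. log_2(9)=3.170 > c=3. Case 1: O(n^log_b(a)) = O(n^3.170)
Complexity: O(n^3.170)


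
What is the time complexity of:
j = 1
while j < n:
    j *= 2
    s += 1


Per nesting level: O(log n) = O(log n)
Complexity: O(log n)


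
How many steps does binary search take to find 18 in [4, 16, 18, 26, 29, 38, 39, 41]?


Search for 18:
[0,7] mid=3 arr[3]=26
[0,2] mid=1 arr[1]=16
[2,2] mid=2 arr[2]=18
Total: 3 comparisons


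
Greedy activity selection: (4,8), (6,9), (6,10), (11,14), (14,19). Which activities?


Greedy: pick earliest-ending, then skip overlaps.
Selected (3 activities): [(4, 8), (11, 14), (14, 19)]


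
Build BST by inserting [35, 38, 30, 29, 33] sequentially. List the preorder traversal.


Root = 35; build tree by BST insertion.
Preorder traversal: [35, 30, 29, 33, 38]


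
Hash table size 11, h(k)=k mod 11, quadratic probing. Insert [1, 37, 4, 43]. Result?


Insertions: 1->slot 1; 37->slot 4; 4->slot 5; 43->slot 10
Table: [None, 1, None, None, 37, 4, None, None, None, None, 43]


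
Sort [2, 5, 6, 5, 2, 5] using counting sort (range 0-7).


Count array: [0, 0, 2, 0, 0, 3, 1, 0]
Reconstruct: [2, 2, 5, 5, 5, 6]


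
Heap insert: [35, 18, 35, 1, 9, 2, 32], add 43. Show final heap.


Append 43: [35, 18, 35, 1, 9, 2, 32, 43]
Bubble up: swap idx 7(43) with idx 3(1); swap idx 3(43) with idx 1(18); swap idx 1(43) with idx 0(35)
Result: [43, 35, 35, 18, 9, 2, 32, 1]


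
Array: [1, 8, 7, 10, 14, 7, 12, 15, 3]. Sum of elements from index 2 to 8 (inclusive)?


Prefix sums: [0, 1, 9, 16, 26, 40, 47, 59, 74, 77]
Sum[2..8] = prefix[9] - prefix[2] = 77 - 9 = 68


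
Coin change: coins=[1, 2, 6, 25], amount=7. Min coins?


dp[0]=0; dp[i]=1+min(dp[i-c] for c in coins)
...dp[2]=1, dp[3]=2, dp[4]=2, dp[5]=3, dp[6]=1, dp[7]=2
Minimum coins for 7 = 2


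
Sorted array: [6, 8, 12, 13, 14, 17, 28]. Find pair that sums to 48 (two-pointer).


Two pointers: lo=0, hi=6
No pair sums to 48


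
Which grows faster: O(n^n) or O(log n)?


logarithmic grows slower than n^n
O(log n) is asymptotically smaller; O(n^n) grows faster


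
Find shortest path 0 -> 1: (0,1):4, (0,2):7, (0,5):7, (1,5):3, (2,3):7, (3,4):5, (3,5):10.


Dijkstra from 0:
Distances: {0: 0, 1: 4, 2: 7, 3: 14, 4: 19, 5: 7}
Shortest distance to 1 = 4, path = [0, 1]


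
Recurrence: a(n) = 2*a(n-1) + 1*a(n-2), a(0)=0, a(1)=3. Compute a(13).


Build bottom-up:
...a(11)=17223, a(12)=41580, a(13)=2*41580+1*17223=100383


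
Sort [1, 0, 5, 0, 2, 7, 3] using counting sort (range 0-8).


Count array: [2, 1, 1, 1, 0, 1, 0, 1, 0]
Reconstruct: [0, 0, 1, 2, 3, 5, 7]


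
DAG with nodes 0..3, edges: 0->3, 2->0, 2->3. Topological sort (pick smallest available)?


Kahn's algorithm, process smallest node first
Order: [1, 2, 0, 3]


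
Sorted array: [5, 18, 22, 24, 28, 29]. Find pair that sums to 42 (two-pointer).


Two pointers: lo=0, hi=5
Found pair: (18, 24) summing to 42


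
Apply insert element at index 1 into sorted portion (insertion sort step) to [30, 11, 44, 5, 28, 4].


After one pass: [11, 30, 44, 5, 28, 4]


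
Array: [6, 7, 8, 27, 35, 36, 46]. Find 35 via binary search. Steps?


Search for 35:
[0,6] mid=3 arr[3]=27
[4,6] mid=5 arr[5]=36
[4,4] mid=4 arr[4]=35
Total: 3 comparisons


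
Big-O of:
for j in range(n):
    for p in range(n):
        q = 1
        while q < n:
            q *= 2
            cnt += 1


Per nesting level: O(n) * O(n) * O(log n) = O(n^2 log n)
Complexity: O(n^2 log n)


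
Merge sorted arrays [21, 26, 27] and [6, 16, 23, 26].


Compare heads, take smaller each step.
Merged: [6, 16, 21, 23, 26, 26, 27]


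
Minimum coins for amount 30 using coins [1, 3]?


dp[0]=0; dp[i]=1+min(dp[i-c] for c in coins)
...dp[25]=9, dp[26]=10, dp[27]=9, dp[28]=10, dp[29]=11, dp[30]=10
Minimum coins for 30 = 10


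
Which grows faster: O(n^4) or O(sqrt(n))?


sublinear grows slower than quartic
O(sqrt(n)) is asymptotically smaller; O(n^4) grows faster


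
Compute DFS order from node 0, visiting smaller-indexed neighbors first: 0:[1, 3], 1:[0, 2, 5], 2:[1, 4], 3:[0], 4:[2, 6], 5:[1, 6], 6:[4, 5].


DFS stack-based: start with [0]
Visit order: [0, 1, 2, 4, 6, 5, 3]
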